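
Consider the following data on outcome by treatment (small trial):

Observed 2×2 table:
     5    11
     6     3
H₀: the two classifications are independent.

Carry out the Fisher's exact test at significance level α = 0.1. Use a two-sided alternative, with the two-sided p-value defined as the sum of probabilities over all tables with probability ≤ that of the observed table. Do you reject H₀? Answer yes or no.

Margins: r₁=16, r₂=9, c₁=11, c₂=14, n=25
p_obs = C(16,5)·C(9,6)/C(25,11); sum pmf over tables with pmf ≤ p_obs
p-value (two-sided) = 0.11532
At α=0.1: p ≥ α → fail to reject H₀

reject H₀: no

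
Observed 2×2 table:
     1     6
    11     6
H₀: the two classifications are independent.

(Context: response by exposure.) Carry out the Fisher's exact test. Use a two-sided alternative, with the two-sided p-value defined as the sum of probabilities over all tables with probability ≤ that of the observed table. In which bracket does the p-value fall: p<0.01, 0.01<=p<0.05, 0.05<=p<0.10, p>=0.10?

Margins: r₁=7, r₂=17, c₁=12, c₂=12, n=24
p_obs = C(7,1)·C(17,11)/C(24,12); sum pmf over tables with pmf ≤ p_obs
p-value (two-sided) = 0.06865
→ bracket: 0.05<=p<0.10

p-value bracket: 0.05<=p<0.10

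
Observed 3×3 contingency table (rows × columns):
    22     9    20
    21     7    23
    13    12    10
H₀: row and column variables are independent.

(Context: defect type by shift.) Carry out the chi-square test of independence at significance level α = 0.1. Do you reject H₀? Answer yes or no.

reject H₀: no

Row totals [51, 51, 35], col totals [56, 28, 53], n=137
χ² = (22−20.85)²/20.85 + (9−10.42)²/10.42 + (20−19.73)²/19.73 + (21−20.85)²/20.85 + (7−10.42)²/10.42 + (23−19.73)²/19.73 + (13−14.31)²/14.31 + (12−7.15)²/7.15 + (10−13.54)²/13.54 = 6.2581
df = 4
p-value (upper-tail) = 0.18068
At α=0.1: p ≥ α → fail to reject H₀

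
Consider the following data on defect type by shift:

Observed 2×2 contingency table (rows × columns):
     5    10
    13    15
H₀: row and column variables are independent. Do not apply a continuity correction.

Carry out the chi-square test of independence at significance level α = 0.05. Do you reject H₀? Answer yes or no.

Row totals [15, 28], col totals [18, 25], n=43
χ² = (5−6.28)²/6.28 + (10−8.72)²/8.72 + (13−11.72)²/11.72 + (15−16.28)²/16.28 = 0.6882
df = 1
p-value (upper-tail) = 0.40677
At α=0.05: p ≥ α → fail to reject H₀

reject H₀: no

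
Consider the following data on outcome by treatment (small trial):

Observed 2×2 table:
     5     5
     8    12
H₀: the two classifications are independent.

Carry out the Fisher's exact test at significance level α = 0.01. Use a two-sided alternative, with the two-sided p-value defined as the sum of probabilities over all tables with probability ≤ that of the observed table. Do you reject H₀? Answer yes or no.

reject H₀: no

Margins: r₁=10, r₂=20, c₁=13, c₂=17, n=30
p_obs = C(10,5)·C(20,8)/C(30,13); sum pmf over tables with pmf ≤ p_obs
p-value (two-sided) = 0.70548
At α=0.01: p ≥ α → fail to reject H₀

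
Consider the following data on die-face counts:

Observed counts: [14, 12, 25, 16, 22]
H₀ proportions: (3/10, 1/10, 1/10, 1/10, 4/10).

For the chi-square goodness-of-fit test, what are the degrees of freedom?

degrees of freedom = 4

df = k − 1 = 5 − 1 = 4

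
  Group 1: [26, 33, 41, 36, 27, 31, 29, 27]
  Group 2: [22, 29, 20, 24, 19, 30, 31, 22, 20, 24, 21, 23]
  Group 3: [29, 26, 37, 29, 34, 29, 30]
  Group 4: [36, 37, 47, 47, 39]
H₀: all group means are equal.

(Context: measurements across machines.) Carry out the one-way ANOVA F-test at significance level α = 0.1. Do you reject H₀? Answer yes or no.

reject H₀: yes

Group means [31.25, 23.75, 30.57, 41.20], grand mean 29.844
SSB = Σnᵢ(x̄ᵢ−x̄)² = 1109.954; SSW = ΣΣ(x−x̄ᵢ)² = 572.264
MSB = 1109.954/3 = 369.9848; MSW = 572.264/28 = 20.4380
F = MSB/MSW = 18.1028
df = (3, 28)
p-value (upper-tail) = 0.00000
At α=0.1: p < α → reject H₀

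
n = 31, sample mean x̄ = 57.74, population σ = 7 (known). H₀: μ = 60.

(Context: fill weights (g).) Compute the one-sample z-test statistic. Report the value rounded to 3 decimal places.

SE = σ/√n = 7/√31 = 1.2572
z = (x̄−μ₀)/SE = (57.74−60)/1.2572 = -1.7976

test statistic = -1.798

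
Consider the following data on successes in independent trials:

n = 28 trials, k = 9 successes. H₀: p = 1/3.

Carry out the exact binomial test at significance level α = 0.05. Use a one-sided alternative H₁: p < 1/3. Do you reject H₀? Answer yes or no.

Exact binomial: n=28, k=9, p₀=1/3=0.3333
P(X≤9) from Σ C(n,i)·p₀^i·(1−p₀)^(n−i)
p-value (one-sided, H₁ less) = 0.53551
At α=0.05: p ≥ α → fail to reject H₀

reject H₀: no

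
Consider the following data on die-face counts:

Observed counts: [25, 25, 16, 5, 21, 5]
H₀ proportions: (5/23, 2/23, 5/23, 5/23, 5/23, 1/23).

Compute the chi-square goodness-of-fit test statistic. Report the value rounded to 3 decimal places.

n = 97; E_i = n·p_i = [21.09, 8.43, 21.09, 21.09, 21.09, 4.22]
χ² = (25−21.09)²/21.09 + (25−8.43)²/8.43 + (16−21.09)²/21.09 + (5−21.09)²/21.09 + (21−21.09)²/21.09 + (5−4.22)²/4.22 = 46.9041
df = 5

test statistic = 46.904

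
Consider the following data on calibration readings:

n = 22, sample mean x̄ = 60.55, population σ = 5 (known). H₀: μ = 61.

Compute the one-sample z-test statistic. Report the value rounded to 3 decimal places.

test statistic = -0.422

SE = σ/√n = 5/√22 = 1.0660
z = (x̄−μ₀)/SE = (60.55−61)/1.0660 = -0.4221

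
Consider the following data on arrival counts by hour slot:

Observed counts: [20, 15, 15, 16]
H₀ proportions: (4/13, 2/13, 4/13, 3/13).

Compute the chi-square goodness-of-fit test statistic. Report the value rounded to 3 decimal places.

n = 66; E_i = n·p_i = [20.31, 10.15, 20.31, 15.23]
χ² = (20−20.31)²/20.31 + (15−10.15)²/10.15 + (15−20.31)²/20.31 + (16−15.23)²/15.23 = 3.7437
df = 3

test statistic = 3.744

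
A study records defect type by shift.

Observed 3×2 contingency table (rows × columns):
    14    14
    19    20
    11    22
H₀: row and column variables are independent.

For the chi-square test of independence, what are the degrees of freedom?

df = (r−1)(c−1) = (3−1)·(2−1) = 2

degrees of freedom = 2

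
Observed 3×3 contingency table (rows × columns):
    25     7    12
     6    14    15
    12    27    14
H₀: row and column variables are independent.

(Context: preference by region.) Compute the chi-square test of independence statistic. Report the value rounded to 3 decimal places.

test statistic = 22.530

Row totals [44, 35, 53], col totals [43, 48, 41], n=132
χ² = (25−14.33)²/14.33 + (7−16.00)²/16.00 + (12−13.67)²/13.67 + (6−11.40)²/11.40 + (14−12.73)²/12.73 + (15−10.87)²/10.87 + (12−17.27)²/17.27 + (27−19.27)²/19.27 + (14−16.46)²/16.46 = 22.5302
df = 4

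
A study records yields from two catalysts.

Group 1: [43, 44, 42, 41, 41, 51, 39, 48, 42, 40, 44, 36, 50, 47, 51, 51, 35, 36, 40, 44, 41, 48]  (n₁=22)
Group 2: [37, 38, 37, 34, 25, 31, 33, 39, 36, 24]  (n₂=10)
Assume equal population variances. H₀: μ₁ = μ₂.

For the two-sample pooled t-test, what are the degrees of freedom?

df = n₁ + n₂ − 2 = 22 + 10 − 2 = 30

degrees of freedom = 30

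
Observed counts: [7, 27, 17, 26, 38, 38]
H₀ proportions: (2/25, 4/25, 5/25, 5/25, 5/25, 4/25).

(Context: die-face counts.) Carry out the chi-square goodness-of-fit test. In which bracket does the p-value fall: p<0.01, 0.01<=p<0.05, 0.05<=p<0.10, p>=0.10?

n = 153; E_i = n·p_i = [12.24, 24.48, 30.60, 30.60, 30.60, 24.48]
χ² = (7−12.24)²/12.24 + (27−24.48)²/24.48 + (17−30.60)²/30.60 + (26−30.60)²/30.60 + (38−30.60)²/30.60 + (38−24.48)²/24.48 = 18.4951
df = 5
p-value (upper-tail) = 0.00239
→ bracket: p<0.01

p-value bracket: p<0.01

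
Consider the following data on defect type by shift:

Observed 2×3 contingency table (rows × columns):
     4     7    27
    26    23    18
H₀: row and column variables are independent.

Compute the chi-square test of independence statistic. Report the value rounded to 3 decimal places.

Row totals [38, 67], col totals [30, 30, 45], n=105
χ² = (4−10.86)²/10.86 + (7−10.86)²/10.86 + (27−16.29)²/16.29 + (26−19.14)²/19.14 + (23−19.14)²/19.14 + (18−28.71)²/28.71 = 19.9813
df = 2

test statistic = 19.981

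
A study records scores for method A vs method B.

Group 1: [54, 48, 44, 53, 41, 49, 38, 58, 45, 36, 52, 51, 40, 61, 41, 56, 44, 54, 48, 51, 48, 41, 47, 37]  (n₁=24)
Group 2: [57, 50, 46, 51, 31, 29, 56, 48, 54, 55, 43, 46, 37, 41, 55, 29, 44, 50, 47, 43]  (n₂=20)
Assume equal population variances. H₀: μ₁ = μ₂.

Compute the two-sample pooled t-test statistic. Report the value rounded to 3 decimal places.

x̄₁=47.375, s₁=6.832, n₁=24
x̄₂=45.600, s₂=8.696, n₂=20
s_p² = [23·6.832² + 19·8.696²]/42 = 59.7720
SE = √(s_p²·(1/24+1/20)) = 2.3407
t = (47.375−45.600)/2.3407 = 0.7583
df = 42

test statistic = 0.758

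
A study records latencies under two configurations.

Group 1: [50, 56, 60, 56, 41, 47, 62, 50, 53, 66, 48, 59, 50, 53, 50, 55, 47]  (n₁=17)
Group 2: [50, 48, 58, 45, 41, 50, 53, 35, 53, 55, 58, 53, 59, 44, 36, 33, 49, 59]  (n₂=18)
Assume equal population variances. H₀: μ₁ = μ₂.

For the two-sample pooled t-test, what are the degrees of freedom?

df = n₁ + n₂ − 2 = 17 + 18 − 2 = 33

degrees of freedom = 33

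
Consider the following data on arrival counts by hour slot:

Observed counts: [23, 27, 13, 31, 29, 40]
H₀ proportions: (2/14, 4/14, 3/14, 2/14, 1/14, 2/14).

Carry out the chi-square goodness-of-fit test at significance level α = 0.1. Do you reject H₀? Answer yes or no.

n = 163; E_i = n·p_i = [23.29, 46.57, 34.93, 23.29, 11.64, 23.29]
χ² = (23−23.29)²/23.29 + (27−46.57)²/46.57 + (13−34.93)²/34.93 + (31−23.29)²/23.29 + (29−11.64)²/11.64 + (40−23.29)²/23.29 = 62.4243
df = 5
p-value (upper-tail) = 0.00000
At α=0.1: p < α → reject H₀

reject H₀: yes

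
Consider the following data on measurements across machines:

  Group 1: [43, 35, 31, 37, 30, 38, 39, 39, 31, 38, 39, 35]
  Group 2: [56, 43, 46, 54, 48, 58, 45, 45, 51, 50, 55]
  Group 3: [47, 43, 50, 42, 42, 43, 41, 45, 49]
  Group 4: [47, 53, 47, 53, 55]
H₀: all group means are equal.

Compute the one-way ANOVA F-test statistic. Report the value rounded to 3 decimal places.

Group means [36.25, 50.09, 44.67, 51.00], grand mean 44.405
SSB = Σnᵢ(x̄ᵢ−x̄)² = 1371.760; SSW = ΣΣ(x−x̄ᵢ)² = 575.159
MSB = 1371.760/3 = 457.2533; MSW = 575.159/33 = 17.4291
F = MSB/MSW = 26.2351
df = (3, 33)

test statistic = 26.235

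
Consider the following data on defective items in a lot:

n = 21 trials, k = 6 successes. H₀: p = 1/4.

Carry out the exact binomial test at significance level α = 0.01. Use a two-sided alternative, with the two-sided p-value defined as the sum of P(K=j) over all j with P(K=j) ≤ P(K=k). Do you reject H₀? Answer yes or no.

Exact binomial: n=21, k=6, p₀=1/4=0.2500
P(X=j) = C(n,j)·p₀^j·(1−p₀)^(n−j); p = Σ P(X=j) over j with P(X=j) ≤ P(X=6)
p-value (two-sided) = 0.80083
At α=0.01: p ≥ α → fail to reject H₀

reject H₀: no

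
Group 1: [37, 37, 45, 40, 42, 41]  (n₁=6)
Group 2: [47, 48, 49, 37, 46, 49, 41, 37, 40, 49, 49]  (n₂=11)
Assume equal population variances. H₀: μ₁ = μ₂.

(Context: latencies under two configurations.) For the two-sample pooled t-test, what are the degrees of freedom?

degrees of freedom = 15

df = n₁ + n₂ − 2 = 6 + 11 − 2 = 15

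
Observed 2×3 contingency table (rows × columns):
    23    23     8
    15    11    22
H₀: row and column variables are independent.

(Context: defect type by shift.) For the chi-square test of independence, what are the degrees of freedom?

df = (r−1)(c−1) = (2−1)·(3−1) = 2

degrees of freedom = 2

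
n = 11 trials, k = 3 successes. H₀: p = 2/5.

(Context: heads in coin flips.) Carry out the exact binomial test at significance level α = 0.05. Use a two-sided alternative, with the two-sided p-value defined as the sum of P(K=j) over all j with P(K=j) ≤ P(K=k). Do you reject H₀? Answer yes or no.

Exact binomial: n=11, k=3, p₀=2/5=0.4000
P(X=j) = C(n,j)·p₀^j·(1−p₀)^(n−j); p = Σ P(X=j) over j with P(X=j) ≤ P(X=3)
p-value (two-sided) = 0.54279
At α=0.05: p ≥ α → fail to reject H₀

reject H₀: no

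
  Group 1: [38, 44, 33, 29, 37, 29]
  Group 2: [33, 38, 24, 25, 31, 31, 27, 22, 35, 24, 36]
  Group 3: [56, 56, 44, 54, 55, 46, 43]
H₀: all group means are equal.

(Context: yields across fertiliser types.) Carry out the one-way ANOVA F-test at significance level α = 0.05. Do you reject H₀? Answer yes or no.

reject H₀: yes

Group means [35.00, 29.64, 50.57], grand mean 37.083
SSB = Σnᵢ(x̄ᵢ−x̄)² = 1909.574; SSW = ΣΣ(x−x̄ᵢ)² = 686.260
MSB = 1909.574/2 = 954.7868; MSW = 686.260/21 = 32.6790
F = MSB/MSW = 29.2171
df = (2, 21)
p-value (upper-tail) = 0.00000
At α=0.05: p < α → reject H₀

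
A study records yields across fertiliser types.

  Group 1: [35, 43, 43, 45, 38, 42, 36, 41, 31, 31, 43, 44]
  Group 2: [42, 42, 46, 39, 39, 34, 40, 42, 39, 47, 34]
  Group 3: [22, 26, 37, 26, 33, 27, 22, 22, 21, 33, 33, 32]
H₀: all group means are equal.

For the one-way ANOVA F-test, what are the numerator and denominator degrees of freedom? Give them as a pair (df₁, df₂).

degrees of freedom = [2, 32]

k = 3 groups, N = 35 total
df = (k−1, N−k) = (3−1, 35−3) = (2, 32)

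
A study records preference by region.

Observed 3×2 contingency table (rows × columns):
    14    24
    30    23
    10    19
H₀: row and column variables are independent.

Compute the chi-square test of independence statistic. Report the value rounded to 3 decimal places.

test statistic = 5.201

Row totals [38, 53, 29], col totals [54, 66], n=120
χ² = (14−17.10)²/17.10 + (24−20.90)²/20.90 + (30−23.85)²/23.85 + (23−29.15)²/29.15 + (10−13.05)²/13.05 + (19−15.95)²/15.95 = 5.2012
df = 2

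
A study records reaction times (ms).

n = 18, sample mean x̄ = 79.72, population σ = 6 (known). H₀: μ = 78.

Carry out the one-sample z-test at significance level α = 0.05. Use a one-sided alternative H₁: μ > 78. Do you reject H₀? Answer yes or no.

SE = σ/√n = 6/√18 = 1.4142
z = (x̄−μ₀)/SE = (79.72−78)/1.4142 = 1.2162
p-value (one-sided, H₁ greater) = 0.11195
At α=0.05: p ≥ α → fail to reject H₀

reject H₀: no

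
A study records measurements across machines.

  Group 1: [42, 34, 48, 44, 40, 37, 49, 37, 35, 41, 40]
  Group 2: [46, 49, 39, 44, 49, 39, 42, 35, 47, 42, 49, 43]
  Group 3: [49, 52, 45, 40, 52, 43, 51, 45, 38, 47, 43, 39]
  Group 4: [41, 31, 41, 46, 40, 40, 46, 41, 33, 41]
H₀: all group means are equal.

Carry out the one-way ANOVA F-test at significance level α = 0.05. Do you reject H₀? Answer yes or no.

reject H₀: yes

Group means [40.64, 43.67, 45.33, 40.00], grand mean 42.556
SSB = Σnᵢ(x̄ᵢ−x̄)² = 213.232; SSW = ΣΣ(x−x̄ᵢ)² = 943.879
MSB = 213.232/3 = 71.0774; MSW = 943.879/41 = 23.0214
F = MSB/MSW = 3.0874
df = (3, 41)
p-value (upper-tail) = 0.03757
At α=0.05: p < α → reject H₀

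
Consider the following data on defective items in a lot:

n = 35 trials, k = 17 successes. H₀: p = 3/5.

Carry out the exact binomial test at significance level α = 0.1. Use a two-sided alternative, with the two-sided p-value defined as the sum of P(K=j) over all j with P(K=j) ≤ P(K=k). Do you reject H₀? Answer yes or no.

Exact binomial: n=35, k=17, p₀=3/5=0.6000
P(X=j) = C(n,j)·p₀^j·(1−p₀)^(n−j); p = Σ P(X=j) over j with P(X=j) ≤ P(X=17)
p-value (two-sided) = 0.17184
At α=0.1: p ≥ α → fail to reject H₀

reject H₀: no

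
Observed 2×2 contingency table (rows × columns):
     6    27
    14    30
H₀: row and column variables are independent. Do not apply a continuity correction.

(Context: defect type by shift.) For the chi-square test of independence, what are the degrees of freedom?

df = (r−1)(c−1) = (2−1)·(2−1) = 1

degrees of freedom = 1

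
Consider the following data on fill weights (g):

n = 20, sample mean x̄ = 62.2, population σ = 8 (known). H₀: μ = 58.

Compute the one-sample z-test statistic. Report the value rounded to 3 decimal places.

SE = σ/√n = 8/√20 = 1.7889
z = (x̄−μ₀)/SE = (62.2−58)/1.7889 = 2.3479

test statistic = 2.348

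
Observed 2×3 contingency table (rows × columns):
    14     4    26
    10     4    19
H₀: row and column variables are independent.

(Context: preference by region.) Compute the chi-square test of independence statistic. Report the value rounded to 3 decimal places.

test statistic = 0.188

Row totals [44, 33], col totals [24, 8, 45], n=77
χ² = (14−13.71)²/13.71 + (4−4.57)²/4.57 + (26−25.71)²/25.71 + (10−10.29)²/10.29 + (4−3.43)²/3.43 + (19−19.29)²/19.29 = 0.1880
df = 2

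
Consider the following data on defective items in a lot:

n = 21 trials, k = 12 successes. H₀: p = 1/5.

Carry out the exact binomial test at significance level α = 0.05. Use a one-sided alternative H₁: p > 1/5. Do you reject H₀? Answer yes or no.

reject H₀: yes

Exact binomial: n=21, k=12, p₀=1/5=0.2000
P(X≥12) from Σ C(n,i)·p₀^i·(1−p₀)^(n−i)
p-value (one-sided, H₁ greater) = 0.00019
At α=0.05: p < α → reject H₀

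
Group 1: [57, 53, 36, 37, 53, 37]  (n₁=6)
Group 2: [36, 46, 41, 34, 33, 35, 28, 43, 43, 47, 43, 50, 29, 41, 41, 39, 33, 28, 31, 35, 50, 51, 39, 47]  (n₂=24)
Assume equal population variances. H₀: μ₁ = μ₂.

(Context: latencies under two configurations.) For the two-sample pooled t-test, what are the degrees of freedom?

df = n₁ + n₂ − 2 = 6 + 24 − 2 = 28

degrees of freedom = 28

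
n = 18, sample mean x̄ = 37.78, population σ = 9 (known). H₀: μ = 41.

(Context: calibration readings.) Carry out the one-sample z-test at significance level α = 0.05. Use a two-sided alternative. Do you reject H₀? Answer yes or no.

reject H₀: no

SE = σ/√n = 9/√18 = 2.1213
z = (x̄−μ₀)/SE = (37.78−41)/2.1213 = -1.5179
p-value (two-sided) = 0.12903
At α=0.05: p ≥ α → fail to reject H₀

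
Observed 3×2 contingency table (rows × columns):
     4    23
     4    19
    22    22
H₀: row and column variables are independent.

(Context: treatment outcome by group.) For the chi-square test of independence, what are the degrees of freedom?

df = (r−1)(c−1) = (3−1)·(2−1) = 2

degrees of freedom = 2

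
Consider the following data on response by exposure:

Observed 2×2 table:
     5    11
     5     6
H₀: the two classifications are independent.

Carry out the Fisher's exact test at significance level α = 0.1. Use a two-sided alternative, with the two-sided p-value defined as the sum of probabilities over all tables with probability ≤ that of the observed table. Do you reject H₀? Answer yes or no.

reject H₀: no

Margins: r₁=16, r₂=11, c₁=10, c₂=17, n=27
p_obs = C(16,5)·C(11,5)/C(27,10); sum pmf over tables with pmf ≤ p_obs
p-value (two-sided) = 0.68675
At α=0.1: p ≥ α → fail to reject H₀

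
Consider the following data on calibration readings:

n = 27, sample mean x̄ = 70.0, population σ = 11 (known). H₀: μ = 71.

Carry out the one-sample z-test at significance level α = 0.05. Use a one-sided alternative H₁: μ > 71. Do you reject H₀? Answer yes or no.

reject H₀: no

SE = σ/√n = 11/√27 = 2.1170
z = (x̄−μ₀)/SE = (70.0−71)/2.1170 = -0.4724
p-value (one-sided, H₁ greater) = 0.68167
At α=0.05: p ≥ α → fail to reject H₀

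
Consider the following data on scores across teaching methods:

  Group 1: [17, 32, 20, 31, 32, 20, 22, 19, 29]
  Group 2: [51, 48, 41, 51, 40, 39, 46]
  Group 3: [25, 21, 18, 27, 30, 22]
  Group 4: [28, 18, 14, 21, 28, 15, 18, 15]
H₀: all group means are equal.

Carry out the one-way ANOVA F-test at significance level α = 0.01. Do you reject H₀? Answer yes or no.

reject H₀: yes

Group means [24.67, 45.14, 23.83, 19.62], grand mean 27.933
SSB = Σnᵢ(x̄ᵢ−x̄)² = 2822.301; SSW = ΣΣ(x−x̄ᵢ)² = 783.565
MSB = 2822.301/3 = 940.7671; MSW = 783.565/26 = 30.1371
F = MSB/MSW = 31.2162
df = (3, 26)
p-value (upper-tail) = 0.00000
At α=0.01: p < α → reject H₀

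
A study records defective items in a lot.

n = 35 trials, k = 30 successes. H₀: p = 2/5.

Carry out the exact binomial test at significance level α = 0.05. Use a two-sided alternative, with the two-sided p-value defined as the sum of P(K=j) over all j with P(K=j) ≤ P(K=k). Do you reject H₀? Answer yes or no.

reject H₀: yes

Exact binomial: n=35, k=30, p₀=2/5=0.4000
P(X=j) = C(n,j)·p₀^j·(1−p₀)^(n−j); p = Σ P(X=j) over j with P(X=j) ≤ P(X=30)
p-value (two-sided) = 0.00000
At α=0.05: p < α → reject H₀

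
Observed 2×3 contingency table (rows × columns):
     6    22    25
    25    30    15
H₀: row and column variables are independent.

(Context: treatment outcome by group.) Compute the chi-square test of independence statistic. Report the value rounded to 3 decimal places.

Row totals [53, 70], col totals [31, 52, 40], n=123
χ² = (6−13.36)²/13.36 + (22−22.41)²/22.41 + (25−17.24)²/17.24 + (25−17.64)²/17.64 + (30−29.59)²/29.59 + (15−22.76)²/22.76 = 13.2800
df = 2

test statistic = 13.280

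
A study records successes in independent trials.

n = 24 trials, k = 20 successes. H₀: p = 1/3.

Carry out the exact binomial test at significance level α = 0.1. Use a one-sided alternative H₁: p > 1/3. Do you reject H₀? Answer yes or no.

Exact binomial: n=24, k=20, p₀=1/3=0.3333
P(X≥20) from Σ C(n,i)·p₀^i·(1−p₀)^(n−i)
p-value (one-sided, H₁ greater) = 0.00000
At α=0.1: p < α → reject H₀

reject H₀: yes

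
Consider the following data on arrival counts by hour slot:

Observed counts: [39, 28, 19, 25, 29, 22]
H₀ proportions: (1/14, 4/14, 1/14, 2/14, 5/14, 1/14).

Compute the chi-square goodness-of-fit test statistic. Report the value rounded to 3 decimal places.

test statistic = 100.949

n = 162; E_i = n·p_i = [11.57, 46.29, 11.57, 23.14, 57.86, 11.57]
χ² = (39−11.57)²/11.57 + (28−46.29)²/46.29 + (19−11.57)²/11.57 + (25−23.14)²/23.14 + (29−57.86)²/57.86 + (22−11.57)²/11.57 = 100.9494
df = 5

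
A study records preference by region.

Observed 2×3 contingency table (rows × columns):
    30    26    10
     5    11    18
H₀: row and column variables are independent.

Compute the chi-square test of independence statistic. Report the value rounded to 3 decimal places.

Row totals [66, 34], col totals [35, 37, 28], n=100
χ² = (30−23.10)²/23.10 + (26−24.42)²/24.42 + (10−18.48)²/18.48 + (5−11.90)²/11.90 + (11−12.58)²/12.58 + (18−9.52)²/9.52 = 17.8074
df = 2

test statistic = 17.807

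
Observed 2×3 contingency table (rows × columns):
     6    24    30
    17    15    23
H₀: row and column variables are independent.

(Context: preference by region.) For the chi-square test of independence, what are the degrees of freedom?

degrees of freedom = 2

df = (r−1)(c−1) = (2−1)·(3−1) = 2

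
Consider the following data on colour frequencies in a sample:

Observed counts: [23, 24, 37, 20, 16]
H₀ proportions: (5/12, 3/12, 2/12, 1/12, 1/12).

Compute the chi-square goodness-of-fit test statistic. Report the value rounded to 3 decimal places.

n = 120; E_i = n·p_i = [50.00, 30.00, 20.00, 10.00, 10.00]
χ² = (23−50.00)²/50.00 + (24−30.00)²/30.00 + (37−20.00)²/20.00 + (20−10.00)²/10.00 + (16−10.00)²/10.00 = 43.8300
df = 4

test statistic = 43.830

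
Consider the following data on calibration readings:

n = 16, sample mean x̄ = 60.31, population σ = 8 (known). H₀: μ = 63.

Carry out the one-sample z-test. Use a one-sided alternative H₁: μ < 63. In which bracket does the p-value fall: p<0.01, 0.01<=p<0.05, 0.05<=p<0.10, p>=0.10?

p-value bracket: 0.05<=p<0.10

SE = σ/√n = 8/√16 = 2.0000
z = (x̄−μ₀)/SE = (60.31−63)/2.0000 = -1.3450
p-value (one-sided, H₁ less) = 0.08931
→ bracket: 0.05<=p<0.10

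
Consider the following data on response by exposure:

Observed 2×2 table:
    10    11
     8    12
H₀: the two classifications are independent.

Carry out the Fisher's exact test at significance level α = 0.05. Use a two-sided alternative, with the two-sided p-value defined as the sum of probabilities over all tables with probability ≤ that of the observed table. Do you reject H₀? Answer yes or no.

reject H₀: no

Margins: r₁=21, r₂=20, c₁=18, c₂=23, n=41
p_obs = C(21,10)·C(20,8)/C(41,18); sum pmf over tables with pmf ≤ p_obs
p-value (two-sided) = 0.75574
At α=0.05: p ≥ α → fail to reject H₀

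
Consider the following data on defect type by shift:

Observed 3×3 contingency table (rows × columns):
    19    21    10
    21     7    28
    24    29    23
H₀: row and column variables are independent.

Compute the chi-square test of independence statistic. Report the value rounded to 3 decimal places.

test statistic = 17.273

Row totals [50, 56, 76], col totals [64, 57, 61], n=182
χ² = (19−17.58)²/17.58 + (21−15.66)²/15.66 + (10−16.76)²/16.76 + (21−19.69)²/19.69 + (7−17.54)²/17.54 + (28−18.77)²/18.77 + (24−26.73)²/26.73 + (29−23.80)²/23.80 + (23−25.47)²/25.47 = 17.2731
df = 4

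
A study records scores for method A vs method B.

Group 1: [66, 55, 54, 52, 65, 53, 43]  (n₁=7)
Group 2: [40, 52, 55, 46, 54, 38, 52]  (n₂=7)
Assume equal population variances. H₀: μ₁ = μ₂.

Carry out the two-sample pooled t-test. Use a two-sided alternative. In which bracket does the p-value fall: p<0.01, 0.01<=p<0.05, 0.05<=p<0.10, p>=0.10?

p-value bracket: 0.05<=p<0.10

x̄₁=55.429, s₁=7.934, n₁=7
x̄₂=48.143, s₂=6.890, n₂=7
s_p² = [6·7.934² + 6·6.890²]/12 = 55.2143
SE = √(s_p²·(1/7+1/7)) = 3.9718
t = (55.429−48.143)/3.9718 = 1.8343
df = 12
p-value (two-sided) = 0.09150
→ bracket: 0.05<=p<0.10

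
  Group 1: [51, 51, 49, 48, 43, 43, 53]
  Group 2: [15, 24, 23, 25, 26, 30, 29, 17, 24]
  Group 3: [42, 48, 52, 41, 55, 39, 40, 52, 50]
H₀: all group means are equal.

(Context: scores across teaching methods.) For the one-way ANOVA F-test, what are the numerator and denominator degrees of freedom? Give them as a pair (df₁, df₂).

degrees of freedom = [2, 22]

k = 3 groups, N = 25 total
df = (k−1, N−k) = (3−1, 25−3) = (2, 22)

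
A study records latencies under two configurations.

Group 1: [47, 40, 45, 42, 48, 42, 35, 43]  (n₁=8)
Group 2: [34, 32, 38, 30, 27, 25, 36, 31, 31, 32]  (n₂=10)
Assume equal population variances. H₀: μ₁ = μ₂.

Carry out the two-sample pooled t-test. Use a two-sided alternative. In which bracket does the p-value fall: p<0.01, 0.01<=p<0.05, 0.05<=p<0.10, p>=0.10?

x̄₁=42.750, s₁=4.132, n₁=8
x̄₂=31.600, s₂=3.864, n₂=10
s_p² = [7·4.132² + 9·3.864²]/16 = 15.8688
SE = √(s_p²·(1/8+1/10)) = 1.8896
t = (42.750−31.600)/1.8896 = 5.9008
df = 16
p-value (two-sided) = 0.00002
→ bracket: p<0.01

p-value bracket: p<0.01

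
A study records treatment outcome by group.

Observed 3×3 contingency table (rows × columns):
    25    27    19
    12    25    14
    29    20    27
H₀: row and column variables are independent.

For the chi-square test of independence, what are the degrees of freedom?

df = (r−1)(c−1) = (3−1)·(3−1) = 4

degrees of freedom = 4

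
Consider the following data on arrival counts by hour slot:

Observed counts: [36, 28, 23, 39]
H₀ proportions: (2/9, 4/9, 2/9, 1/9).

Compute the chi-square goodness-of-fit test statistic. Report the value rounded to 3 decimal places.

n = 126; E_i = n·p_i = [28.00, 56.00, 28.00, 14.00]
χ² = (36−28.00)²/28.00 + (28−56.00)²/56.00 + (23−28.00)²/28.00 + (39−14.00)²/14.00 = 61.8214
df = 3

test statistic = 61.821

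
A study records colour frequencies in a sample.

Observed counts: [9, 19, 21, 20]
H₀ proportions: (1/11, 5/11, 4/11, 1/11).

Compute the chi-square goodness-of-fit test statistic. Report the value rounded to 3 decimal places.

n = 69; E_i = n·p_i = [6.27, 31.36, 25.09, 6.27]
χ² = (9−6.27)²/6.27 + (19−31.36)²/31.36 + (21−25.09)²/25.09 + (20−6.27)²/6.27 = 36.7674
df = 3

test statistic = 36.767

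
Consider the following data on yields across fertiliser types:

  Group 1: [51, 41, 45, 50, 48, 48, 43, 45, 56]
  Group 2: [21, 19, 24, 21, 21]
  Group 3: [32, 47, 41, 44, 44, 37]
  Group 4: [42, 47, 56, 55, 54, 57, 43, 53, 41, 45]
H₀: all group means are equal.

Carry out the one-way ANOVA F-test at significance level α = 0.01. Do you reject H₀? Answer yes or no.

reject H₀: yes

Group means [47.44, 21.20, 40.83, 49.30], grand mean 42.367
SSB = Σnᵢ(x̄ᵢ−x̄)² = 2967.011; SSW = ΣΣ(x−x̄ᵢ)² = 687.956
MSB = 2967.011/3 = 989.0037; MSW = 687.956/26 = 26.4598
F = MSB/MSW = 37.3776
df = (3, 26)
p-value (upper-tail) = 0.00000
At α=0.01: p < α → reject H₀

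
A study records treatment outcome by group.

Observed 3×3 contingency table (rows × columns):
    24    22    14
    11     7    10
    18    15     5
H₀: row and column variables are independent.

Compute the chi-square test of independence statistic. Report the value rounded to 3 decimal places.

Row totals [60, 28, 38], col totals [53, 44, 29], n=126
χ² = (24−25.24)²/25.24 + (22−20.95)²/20.95 + (14−13.81)²/13.81 + (11−11.78)²/11.78 + (7−9.78)²/9.78 + (10−6.44)²/6.44 + (18−15.98)²/15.98 + (15−13.27)²/13.27 + (5−8.75)²/8.75 = 5.0022
df = 4

test statistic = 5.002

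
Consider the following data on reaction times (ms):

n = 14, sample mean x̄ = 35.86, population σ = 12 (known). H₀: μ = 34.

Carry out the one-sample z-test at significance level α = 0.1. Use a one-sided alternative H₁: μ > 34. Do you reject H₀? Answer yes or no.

reject H₀: no

SE = σ/√n = 12/√14 = 3.2071
z = (x̄−μ₀)/SE = (35.86−34)/3.2071 = 0.5800
p-value (one-sided, H₁ greater) = 0.28097
At α=0.1: p ≥ α → fail to reject H₀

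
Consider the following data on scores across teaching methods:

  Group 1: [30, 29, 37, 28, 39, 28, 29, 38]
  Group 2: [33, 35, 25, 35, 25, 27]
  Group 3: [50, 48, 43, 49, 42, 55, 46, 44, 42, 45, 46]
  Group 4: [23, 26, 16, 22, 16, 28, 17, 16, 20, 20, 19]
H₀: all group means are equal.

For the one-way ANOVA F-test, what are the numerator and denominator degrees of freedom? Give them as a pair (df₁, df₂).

k = 4 groups, N = 36 total
df = (k−1, N−k) = (4−1, 36−4) = (3, 32)

degrees of freedom = [3, 32]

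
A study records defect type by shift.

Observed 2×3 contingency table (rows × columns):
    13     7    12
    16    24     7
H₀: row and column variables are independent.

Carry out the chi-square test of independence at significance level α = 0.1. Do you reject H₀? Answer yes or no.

Row totals [32, 47], col totals [29, 31, 19], n=79
χ² = (13−11.75)²/11.75 + (7−12.56)²/12.56 + (12−7.70)²/7.70 + (16−17.25)²/17.25 + (24−18.44)²/18.44 + (7−11.30)²/11.30 = 8.4036
df = 2
p-value (upper-tail) = 0.01497
At α=0.1: p < α → reject H₀

reject H₀: yes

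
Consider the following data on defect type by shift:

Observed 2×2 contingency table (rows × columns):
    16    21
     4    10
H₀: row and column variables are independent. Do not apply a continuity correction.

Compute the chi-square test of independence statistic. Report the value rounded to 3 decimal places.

test statistic = 0.917

Row totals [37, 14], col totals [20, 31], n=51
χ² = (16−14.51)²/14.51 + (21−22.49)²/22.49 + (4−5.49)²/5.49 + (10−8.51)²/8.51 = 0.9172
df = 1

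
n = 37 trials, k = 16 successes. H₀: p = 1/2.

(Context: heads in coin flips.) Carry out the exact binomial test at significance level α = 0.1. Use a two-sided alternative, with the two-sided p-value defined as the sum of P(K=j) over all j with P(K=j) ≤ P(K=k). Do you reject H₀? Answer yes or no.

Exact binomial: n=37, k=16, p₀=1/2=0.5000
P(X=j) = C(n,j)·p₀^j·(1−p₀)^(n−j); p = Σ P(X=j) over j with P(X=j) ≤ P(X=16)
p-value (two-sided) = 0.51138
At α=0.1: p ≥ α → fail to reject H₀

reject H₀: no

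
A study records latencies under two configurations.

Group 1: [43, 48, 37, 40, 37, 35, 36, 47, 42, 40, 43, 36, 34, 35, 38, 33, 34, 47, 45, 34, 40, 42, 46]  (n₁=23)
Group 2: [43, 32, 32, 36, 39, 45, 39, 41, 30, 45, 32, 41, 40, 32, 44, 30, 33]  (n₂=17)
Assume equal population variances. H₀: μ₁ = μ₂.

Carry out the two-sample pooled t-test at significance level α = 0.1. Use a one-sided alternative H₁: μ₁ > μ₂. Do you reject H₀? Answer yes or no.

reject H₀: yes

x̄₁=39.652, s₁=4.802, n₁=23
x̄₂=37.294, s₂=5.452, n₂=17
s_p² = [22·4.802² + 16·5.452²]/38 = 25.8618
SE = √(s_p²·(1/23+1/17)) = 1.6266
t = (39.652−37.294)/1.6266 = 1.4497
df = 38
p-value (one-sided, H₁ greater) = 0.07767
At α=0.1: p < α → reject H₀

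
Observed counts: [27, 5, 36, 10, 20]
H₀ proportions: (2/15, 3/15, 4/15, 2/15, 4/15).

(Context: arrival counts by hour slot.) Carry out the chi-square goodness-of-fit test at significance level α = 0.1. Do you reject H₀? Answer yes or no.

n = 98; E_i = n·p_i = [13.07, 19.60, 26.13, 13.07, 26.13]
χ² = (27−13.07)²/13.07 + (5−19.60)²/19.60 + (36−26.13)²/26.13 + (10−13.07)²/13.07 + (20−26.13)²/26.13 = 31.6173
df = 4
p-value (upper-tail) = 0.00000
At α=0.1: p < α → reject H₀

reject H₀: yes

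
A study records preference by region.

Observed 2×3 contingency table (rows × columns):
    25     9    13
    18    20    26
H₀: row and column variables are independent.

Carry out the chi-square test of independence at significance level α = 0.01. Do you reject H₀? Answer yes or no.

Row totals [47, 64], col totals [43, 29, 39], n=111
χ² = (25−18.21)²/18.21 + (9−12.28)²/12.28 + (13−16.51)²/16.51 + (18−24.79)²/24.79 + (20−16.72)²/16.72 + (26−22.49)²/22.49 = 7.2108
df = 2
p-value (upper-tail) = 0.02718
At α=0.01: p ≥ α → fail to reject H₀

reject H₀: no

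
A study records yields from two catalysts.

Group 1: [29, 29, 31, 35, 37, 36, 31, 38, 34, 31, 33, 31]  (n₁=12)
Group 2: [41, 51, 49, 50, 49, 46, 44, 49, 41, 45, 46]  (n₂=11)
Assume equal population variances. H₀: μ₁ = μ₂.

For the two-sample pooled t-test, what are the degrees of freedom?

degrees of freedom = 21

df = n₁ + n₂ − 2 = 12 + 11 − 2 = 21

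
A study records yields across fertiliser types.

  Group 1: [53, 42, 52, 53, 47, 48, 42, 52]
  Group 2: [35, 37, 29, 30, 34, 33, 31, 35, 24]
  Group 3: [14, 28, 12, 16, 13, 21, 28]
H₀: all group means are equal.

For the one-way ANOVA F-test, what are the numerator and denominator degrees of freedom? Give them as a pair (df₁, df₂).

k = 3 groups, N = 24 total
df = (k−1, N−k) = (3−1, 24−3) = (2, 21)

degrees of freedom = [2, 21]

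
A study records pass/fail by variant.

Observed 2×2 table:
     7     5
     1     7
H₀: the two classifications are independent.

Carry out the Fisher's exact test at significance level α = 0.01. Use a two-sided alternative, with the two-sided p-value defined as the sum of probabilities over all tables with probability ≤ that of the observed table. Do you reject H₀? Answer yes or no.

reject H₀: no

Margins: r₁=12, r₂=8, c₁=8, c₂=12, n=20
p_obs = C(12,7)·C(8,1)/C(20,8); sum pmf over tables with pmf ≤ p_obs
p-value (two-sided) = 0.06967
At α=0.01: p ≥ α → fail to reject H₀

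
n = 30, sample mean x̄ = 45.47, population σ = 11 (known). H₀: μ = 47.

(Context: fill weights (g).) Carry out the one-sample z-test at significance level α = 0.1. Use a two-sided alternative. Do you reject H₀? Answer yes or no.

reject H₀: no

SE = σ/√n = 11/√30 = 2.0083
z = (x̄−μ₀)/SE = (45.47−47)/2.0083 = -0.7618
p-value (two-sided) = 0.44616
At α=0.1: p ≥ α → fail to reject H₀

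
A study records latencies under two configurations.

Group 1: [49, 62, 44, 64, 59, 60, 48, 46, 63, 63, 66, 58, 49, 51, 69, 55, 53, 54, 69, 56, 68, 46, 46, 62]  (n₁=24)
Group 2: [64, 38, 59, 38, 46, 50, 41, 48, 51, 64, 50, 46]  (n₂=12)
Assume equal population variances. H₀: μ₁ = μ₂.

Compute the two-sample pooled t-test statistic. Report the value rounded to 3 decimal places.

test statistic = 2.407

x̄₁=56.667, s₁=8.020, n₁=24
x̄₂=49.583, s₂=8.929, n₂=12
s_p² = [23·8.020² + 11·8.929²]/34 = 69.3015
SE = √(s_p²·(1/24+1/12)) = 2.9432
t = (56.667−49.583)/2.9432 = 2.4066
df = 34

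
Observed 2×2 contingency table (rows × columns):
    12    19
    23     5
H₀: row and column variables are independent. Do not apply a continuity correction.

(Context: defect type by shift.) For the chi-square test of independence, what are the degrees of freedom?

degrees of freedom = 1

df = (r−1)(c−1) = (2−1)·(2−1) = 1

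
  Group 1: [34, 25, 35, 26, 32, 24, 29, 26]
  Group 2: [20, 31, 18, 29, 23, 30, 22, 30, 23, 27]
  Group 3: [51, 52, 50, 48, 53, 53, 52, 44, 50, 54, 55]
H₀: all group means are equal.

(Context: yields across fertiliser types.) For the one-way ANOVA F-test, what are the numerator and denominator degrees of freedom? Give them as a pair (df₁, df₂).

k = 3 groups, N = 29 total
df = (k−1, N−k) = (3−1, 29−3) = (2, 26)

degrees of freedom = [2, 26]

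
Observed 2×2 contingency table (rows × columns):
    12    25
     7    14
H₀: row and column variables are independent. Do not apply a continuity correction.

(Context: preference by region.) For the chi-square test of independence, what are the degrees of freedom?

degrees of freedom = 1

df = (r−1)(c−1) = (2−1)·(2−1) = 1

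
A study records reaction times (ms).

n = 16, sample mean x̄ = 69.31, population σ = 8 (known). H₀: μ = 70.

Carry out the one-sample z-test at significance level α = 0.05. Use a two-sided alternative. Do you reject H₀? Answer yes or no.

SE = σ/√n = 8/√16 = 2.0000
z = (x̄−μ₀)/SE = (69.31−70)/2.0000 = -0.3450
p-value (two-sided) = 0.73009
At α=0.05: p ≥ α → fail to reject H₀

reject H₀: no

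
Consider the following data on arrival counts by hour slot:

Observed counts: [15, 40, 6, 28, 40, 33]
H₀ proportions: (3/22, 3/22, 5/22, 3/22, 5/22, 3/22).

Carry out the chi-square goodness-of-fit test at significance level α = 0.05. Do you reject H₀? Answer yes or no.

n = 162; E_i = n·p_i = [22.09, 22.09, 36.82, 22.09, 36.82, 22.09]
χ² = (15−22.09)²/22.09 + (40−22.09)²/22.09 + (6−36.82)²/36.82 + (28−22.09)²/22.09 + (40−36.82)²/36.82 + (33−22.09)²/22.09 = 49.8337
df = 5
p-value (upper-tail) = 0.00000
At α=0.05: p < α → reject H₀

reject H₀: yes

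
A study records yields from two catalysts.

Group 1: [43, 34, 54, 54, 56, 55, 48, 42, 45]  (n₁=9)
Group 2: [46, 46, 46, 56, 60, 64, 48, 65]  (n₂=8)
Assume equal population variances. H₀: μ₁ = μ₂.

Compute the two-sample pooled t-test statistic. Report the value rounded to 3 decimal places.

x̄₁=47.889, s₁=7.507, n₁=9
x̄₂=53.875, s₂=8.357, n₂=8
s_p² = [8·7.507² + 7·8.357²]/15 = 62.6509
SE = √(s_p²·(1/9+1/8)) = 3.8461
t = (47.889−53.875)/3.8461 = -1.5564
df = 15

test statistic = -1.556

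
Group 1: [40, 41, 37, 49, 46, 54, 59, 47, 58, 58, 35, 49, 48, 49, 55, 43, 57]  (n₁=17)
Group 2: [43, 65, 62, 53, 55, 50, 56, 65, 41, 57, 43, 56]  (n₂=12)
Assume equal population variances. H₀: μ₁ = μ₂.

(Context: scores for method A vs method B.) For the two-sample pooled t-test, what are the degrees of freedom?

degrees of freedom = 27

df = n₁ + n₂ − 2 = 17 + 12 − 2 = 27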